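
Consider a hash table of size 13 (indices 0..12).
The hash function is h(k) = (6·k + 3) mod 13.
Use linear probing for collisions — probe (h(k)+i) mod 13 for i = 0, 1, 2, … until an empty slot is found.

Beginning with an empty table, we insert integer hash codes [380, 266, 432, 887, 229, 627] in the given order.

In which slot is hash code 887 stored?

10

380: h=8 -> slot 8
266: h=0 -> slot 0
432: h=8, probe 8,9 -> slot 9
887: h=8, probe 8,9,10 -> slot 10
229: h=12 -> slot 12
627: h=8, probe 8,9,10,11 -> slot 11
Table: [266, —, —, —, —, —, —, —, 380, 432, 887, 627, 229]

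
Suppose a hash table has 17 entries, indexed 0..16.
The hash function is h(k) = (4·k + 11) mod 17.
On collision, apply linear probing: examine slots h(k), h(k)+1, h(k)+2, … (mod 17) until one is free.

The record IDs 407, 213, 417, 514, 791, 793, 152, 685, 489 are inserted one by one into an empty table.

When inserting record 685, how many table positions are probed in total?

407 hashes to 7; slot 7 is free -> place at 7.
213 hashes to 13; slot 13 is free -> place at 13.
417 hashes to 13; 13 taken -> place at 14.
514 hashes to 10; slot 10 is free -> place at 10.
791 hashes to 13; 13,14 taken -> place at 15.
793 hashes to 4; slot 4 is free -> place at 4.
152 hashes to 7; 7 taken -> place at 8.
685 hashes to 14; 14,15 taken -> place at 16.
489 hashes to 12; slot 12 is free -> place at 12.
Table: [_, _, _, _, 793, _, _, 407, 152, _, 514, _, 489, 213, 417, 791, 685]

3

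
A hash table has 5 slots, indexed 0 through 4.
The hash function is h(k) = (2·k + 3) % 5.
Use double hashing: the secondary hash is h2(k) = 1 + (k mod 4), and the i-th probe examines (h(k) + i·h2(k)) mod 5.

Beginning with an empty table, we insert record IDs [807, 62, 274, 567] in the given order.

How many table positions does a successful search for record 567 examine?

807 hashes to 2; slot 2 is free -> place at 2.
62 hashes to 2, h2=3; 2 taken -> place at 0.
274 hashes to 1; slot 1 is free -> place at 1.
567 hashes to 2, h2=4; 2,1,0 taken -> place at 4.
Table: [62, 274, 807, ., 567]
Lookup 567: h=2, h2=4, probe 2,1,0,4 → found at 4.

4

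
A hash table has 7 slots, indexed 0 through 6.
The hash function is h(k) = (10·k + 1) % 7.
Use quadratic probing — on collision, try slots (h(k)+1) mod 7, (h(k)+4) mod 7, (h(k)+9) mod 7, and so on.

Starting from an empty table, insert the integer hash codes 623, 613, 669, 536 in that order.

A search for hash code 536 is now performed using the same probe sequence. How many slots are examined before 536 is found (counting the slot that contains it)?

623: h=1 => slot 1
613: h=6 => slot 6
669: h=6, probe 6,0 => slot 0
536: h=6, probe 6,0,3 => slot 3
Table: [669, 623, _, 536, _, _, 613]
Lookup 536: h=6, probe 6,0,3 → found at 3.

3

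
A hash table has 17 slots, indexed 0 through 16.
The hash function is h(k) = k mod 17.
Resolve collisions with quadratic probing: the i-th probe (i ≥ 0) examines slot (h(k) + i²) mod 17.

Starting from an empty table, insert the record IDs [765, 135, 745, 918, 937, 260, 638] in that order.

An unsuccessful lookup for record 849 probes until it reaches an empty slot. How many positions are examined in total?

Insert 765: h=0, slot 0 empty → index 0.
Insert 135: h=16, slot 16 empty → index 16.
Insert 745: h=14, slot 14 empty → index 14.
Insert 918: h=0, slot 0 occupied → index 1.
Insert 937: h=2, slot 2 empty → index 2.
Insert 260: h=5, slot 5 empty → index 5.
Insert 638: h=9, slot 9 empty → index 9.
Table: [765, 918, 937, —, —, 260, —, —, —, 638, —, —, —, —, 745, —, 135]
Lookup 849: h=16, probe 16,0,3 → slot 3 empty, not found.

3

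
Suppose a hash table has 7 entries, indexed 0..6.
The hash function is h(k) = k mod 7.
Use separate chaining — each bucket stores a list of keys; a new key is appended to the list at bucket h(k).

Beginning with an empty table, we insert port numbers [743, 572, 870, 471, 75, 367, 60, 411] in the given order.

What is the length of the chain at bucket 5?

3

Insert 743: h=1, bucket 1 empty → new chain.
Insert 572: h=5, bucket 5 empty → new chain.
Insert 870: h=2, bucket 2 empty → new chain.
Insert 471: h=2, bucket 2 nonempty → append to chain.
Insert 75: h=5, bucket 5 nonempty → append to chain.
Insert 367: h=3, bucket 3 empty → new chain.
Insert 60: h=4, bucket 4 empty → new chain.
Insert 411: h=5, bucket 5 nonempty → append to chain.
Final buckets:
0: _
1: 743
2: 870 -> 471
3: 367
4: 60
5: 572 -> 75 -> 411
6: _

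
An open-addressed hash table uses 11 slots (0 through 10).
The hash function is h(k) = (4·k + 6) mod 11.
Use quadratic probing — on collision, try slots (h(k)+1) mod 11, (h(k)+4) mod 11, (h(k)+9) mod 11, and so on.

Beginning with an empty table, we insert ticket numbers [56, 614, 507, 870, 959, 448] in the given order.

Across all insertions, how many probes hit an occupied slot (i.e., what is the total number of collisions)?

Insert 56: h=10, slot 10 empty → index 10.
Insert 614: h=9, slot 9 empty → index 9.
Insert 507: h=10, slot 10 occupied → index 0.
Insert 870: h=10, slots 10,0 occupied → index 3.
Insert 959: h=3, slot 3 occupied → index 4.
Insert 448: h=5, slot 5 empty → index 5.
Table: [507, _, _, 870, 959, 448, _, _, _, 614, 56]

4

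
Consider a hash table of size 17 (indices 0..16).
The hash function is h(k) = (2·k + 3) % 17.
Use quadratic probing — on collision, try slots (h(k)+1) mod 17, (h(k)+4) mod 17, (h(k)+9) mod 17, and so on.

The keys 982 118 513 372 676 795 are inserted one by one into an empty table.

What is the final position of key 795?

4

982 hashes to 12; slot 12 is free => place at 12.
118 hashes to 1; slot 1 is free => place at 1.
513 hashes to 9; slot 9 is free => place at 9.
372 hashes to 16; slot 16 is free => place at 16.
676 hashes to 12; 12 taken => place at 13.
795 hashes to 12; 12,13,16 taken => place at 4.
Table: [., 118, ., ., 795, ., ., ., ., 513, ., ., 982, 676, ., ., 372]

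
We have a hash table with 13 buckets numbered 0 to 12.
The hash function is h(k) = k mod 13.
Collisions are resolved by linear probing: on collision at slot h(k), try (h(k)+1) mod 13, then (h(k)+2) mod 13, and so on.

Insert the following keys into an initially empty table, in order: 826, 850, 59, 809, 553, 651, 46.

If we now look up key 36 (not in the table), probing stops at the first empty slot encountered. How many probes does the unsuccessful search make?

Insert 826: h=7, slot 7 empty -> index 7.
Insert 850: h=5, slot 5 empty -> index 5.
Insert 59: h=7, slot 7 occupied -> index 8.
Insert 809: h=3, slot 3 empty -> index 3.
Insert 553: h=7, slots 7,8 occupied -> index 9.
Insert 651: h=1, slot 1 empty -> index 1.
Insert 46: h=7, slots 7,8,9 occupied -> index 10.
Table: [∅, 651, ∅, 809, ∅, 850, ∅, 826, 59, 553, 46, ∅, ∅]
Lookup 36: h=10, probe 10,11 → slot 11 empty, not found.

2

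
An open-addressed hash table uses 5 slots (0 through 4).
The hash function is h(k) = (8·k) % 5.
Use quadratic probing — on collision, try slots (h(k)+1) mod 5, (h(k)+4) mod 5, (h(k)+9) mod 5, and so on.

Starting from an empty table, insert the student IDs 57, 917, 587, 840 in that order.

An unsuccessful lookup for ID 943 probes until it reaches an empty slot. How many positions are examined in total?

57: h=1 → slot 1
917: h=1, probe 1,2 → slot 2
587: h=1, probe 1,2,0 → slot 0
840: h=0, probe 0,1,4 → slot 4
Table: [587, 57, 917, _, 840]
Lookup 943: h=4, probe 4,0,3 → slot 3 empty, not found.

3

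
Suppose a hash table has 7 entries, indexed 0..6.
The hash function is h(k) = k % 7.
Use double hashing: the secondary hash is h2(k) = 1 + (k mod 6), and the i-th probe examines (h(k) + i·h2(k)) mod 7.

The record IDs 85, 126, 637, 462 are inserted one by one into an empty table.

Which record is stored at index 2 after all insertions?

85: h=1 -> slot 1
126: h=0 -> slot 0
637: h=0, h2=2, probe 0,2 -> slot 2
462: h=0, h2=1, probe 0,1,2,3 -> slot 3
Table: [126, 85, 637, 462, -, -, -]

637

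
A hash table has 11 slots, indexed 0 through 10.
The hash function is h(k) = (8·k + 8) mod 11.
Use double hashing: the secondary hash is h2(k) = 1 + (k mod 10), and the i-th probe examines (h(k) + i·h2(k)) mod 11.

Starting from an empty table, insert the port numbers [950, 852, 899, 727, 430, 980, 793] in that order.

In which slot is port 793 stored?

Insert 950: h=7, slot 7 empty => index 7.
Insert 852: h=4, slot 4 empty => index 4.
Insert 899: h=6, slot 6 empty => index 6.
Insert 727: h=5, slot 5 empty => index 5.
Insert 430: h=5, h2=1, slots 5,6,7 occupied => index 8.
Insert 980: h=5, h2=1, slots 5,6,7,8 occupied => index 9.
Insert 793: h=5, h2=4, slots 5,9 occupied => index 2.
Table: [_, _, 793, _, 852, 727, 899, 950, 430, 980, _]

2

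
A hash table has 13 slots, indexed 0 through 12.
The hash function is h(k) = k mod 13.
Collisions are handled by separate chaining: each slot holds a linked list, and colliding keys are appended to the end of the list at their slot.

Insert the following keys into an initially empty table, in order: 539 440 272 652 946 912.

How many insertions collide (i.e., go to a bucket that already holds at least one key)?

Insert 539: h=6, bucket 6 empty → new chain.
Insert 440: h=11, bucket 11 empty → new chain.
Insert 272: h=12, bucket 12 empty → new chain.
Insert 652: h=2, bucket 2 empty → new chain.
Insert 946: h=10, bucket 10 empty → new chain.
Insert 912: h=2, bucket 2 nonempty → append to chain.
Final buckets:
0: -
1: -
2: 652 -> 912
3: -
4: -
5: -
6: 539
7: -
8: -
9: -
10: 946
11: 440
12: 272

1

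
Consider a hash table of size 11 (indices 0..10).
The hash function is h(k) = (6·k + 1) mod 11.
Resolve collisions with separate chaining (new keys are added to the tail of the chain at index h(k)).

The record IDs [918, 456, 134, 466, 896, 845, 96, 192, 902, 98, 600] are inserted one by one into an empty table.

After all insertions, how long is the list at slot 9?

918 → bucket 9
456 → bucket 9 (collision)
134 → bucket 2
466 → bucket 3
896 → bucket 9 (collision)
845 → bucket 0
96 → bucket 5
192 → bucket 9 (collision)
902 → bucket 1
98 → bucket 6
600 → bucket 4
Final buckets:
0: 845
1: 902
2: 134
3: 466
4: 600
5: 96
6: 98
7: ∅
8: ∅
9: 918 -> 456 -> 896 -> 192
10: ∅

4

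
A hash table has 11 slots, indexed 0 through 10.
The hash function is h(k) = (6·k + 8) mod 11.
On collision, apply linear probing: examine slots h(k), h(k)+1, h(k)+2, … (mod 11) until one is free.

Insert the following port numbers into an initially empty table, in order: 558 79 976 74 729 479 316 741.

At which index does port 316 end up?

558 hashes to 1; slot 1 is free => place at 1.
79 hashes to 9; slot 9 is free => place at 9.
976 hashes to 1; 1 taken => place at 2.
74 hashes to 1; 1,2 taken => place at 3.
729 hashes to 4; slot 4 is free => place at 4.
479 hashes to 0; slot 0 is free => place at 0.
316 hashes to 1; 1,2,3,4 taken => place at 5.
741 hashes to 10; slot 10 is free => place at 10.
Table: [479, 558, 976, 74, 729, 316, ∅, ∅, ∅, 79, 741]

5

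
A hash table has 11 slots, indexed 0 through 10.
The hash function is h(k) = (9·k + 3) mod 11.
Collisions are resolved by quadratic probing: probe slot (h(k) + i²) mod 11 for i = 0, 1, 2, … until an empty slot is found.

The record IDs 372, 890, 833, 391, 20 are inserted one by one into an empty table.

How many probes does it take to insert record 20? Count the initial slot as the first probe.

372 hashes to 7; slot 7 is free → place at 7.
890 hashes to 5; slot 5 is free → place at 5.
833 hashes to 9; slot 9 is free → place at 9.
391 hashes to 2; slot 2 is free → place at 2.
20 hashes to 7; 7 taken → place at 8.
Table: [., ., 391, ., ., 890, ., 372, 20, 833, .]

2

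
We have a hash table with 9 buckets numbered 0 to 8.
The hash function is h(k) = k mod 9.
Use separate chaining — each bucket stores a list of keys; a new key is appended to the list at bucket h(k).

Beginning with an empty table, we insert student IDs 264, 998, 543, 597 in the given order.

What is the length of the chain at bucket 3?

3

264 -> bucket 3
998 -> bucket 8
543 -> bucket 3 (collision)
597 -> bucket 3 (collision)
Final buckets:
0: —
1: —
2: —
3: 264 -> 543 -> 597
4: —
5: —
6: —
7: —
8: 998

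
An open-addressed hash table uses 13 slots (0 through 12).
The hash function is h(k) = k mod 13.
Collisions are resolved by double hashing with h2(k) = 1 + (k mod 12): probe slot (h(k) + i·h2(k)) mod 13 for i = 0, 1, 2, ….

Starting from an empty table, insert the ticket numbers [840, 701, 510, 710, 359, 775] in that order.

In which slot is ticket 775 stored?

Insert 840: h=8, slot 8 empty → index 8.
Insert 701: h=12, slot 12 empty → index 12.
Insert 510: h=3, slot 3 empty → index 3.
Insert 710: h=8, h2=3, slot 8 occupied → index 11.
Insert 359: h=8, h2=12, slot 8 occupied → index 7.
Insert 775: h=8, h2=8, slots 8,3,11 occupied → index 6.
Table: [_, _, _, 510, _, _, 775, 359, 840, _, _, 710, 701]

6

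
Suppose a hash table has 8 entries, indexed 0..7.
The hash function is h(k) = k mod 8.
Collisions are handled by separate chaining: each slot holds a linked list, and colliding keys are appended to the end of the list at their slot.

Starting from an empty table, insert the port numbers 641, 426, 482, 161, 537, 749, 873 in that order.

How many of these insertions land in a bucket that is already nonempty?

4

641 → bucket 1
426 → bucket 2
482 → bucket 2 (collision)
161 → bucket 1 (collision)
537 → bucket 1 (collision)
749 → bucket 5
873 → bucket 1 (collision)
Final buckets:
0: -
1: 641 -> 161 -> 537 -> 873
2: 426 -> 482
3: -
4: -
5: 749
6: -
7: -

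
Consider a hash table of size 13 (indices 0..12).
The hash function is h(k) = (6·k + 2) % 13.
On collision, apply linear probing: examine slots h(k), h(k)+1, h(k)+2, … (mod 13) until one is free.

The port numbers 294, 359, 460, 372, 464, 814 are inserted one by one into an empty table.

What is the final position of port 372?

0

294 hashes to 11; slot 11 is free → place at 11.
359 hashes to 11; 11 taken → place at 12.
460 hashes to 6; slot 6 is free → place at 6.
372 hashes to 11; 11,12 taken → place at 0.
464 hashes to 4; slot 4 is free → place at 4.
814 hashes to 11; 11,12,0 taken → place at 1.
Table: [372, 814, -, -, 464, -, 460, -, -, -, -, 294, 359]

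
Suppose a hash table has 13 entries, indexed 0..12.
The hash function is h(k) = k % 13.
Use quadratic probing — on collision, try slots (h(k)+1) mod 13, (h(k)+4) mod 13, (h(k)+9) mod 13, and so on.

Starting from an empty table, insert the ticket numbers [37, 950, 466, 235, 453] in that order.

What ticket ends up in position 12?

466

37: h=11 => slot 11
950: h=1 => slot 1
466: h=11, probe 11,12 => slot 12
235: h=1, probe 1,2 => slot 2
453: h=11, probe 11,12,2,7 => slot 7
Table: [-, 950, 235, -, -, -, -, 453, -, -, -, 37, 466]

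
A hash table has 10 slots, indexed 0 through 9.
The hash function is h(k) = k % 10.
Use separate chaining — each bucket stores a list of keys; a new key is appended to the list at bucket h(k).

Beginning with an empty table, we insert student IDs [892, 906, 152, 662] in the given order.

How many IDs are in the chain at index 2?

Insert 892: h=2, bucket 2 empty → new chain.
Insert 906: h=6, bucket 6 empty → new chain.
Insert 152: h=2, bucket 2 nonempty → append to chain.
Insert 662: h=2, bucket 2 nonempty → append to chain.
Final buckets:
0: —
1: —
2: 892 -> 152 -> 662
3: —
4: —
5: —
6: 906
7: —
8: —
9: —

3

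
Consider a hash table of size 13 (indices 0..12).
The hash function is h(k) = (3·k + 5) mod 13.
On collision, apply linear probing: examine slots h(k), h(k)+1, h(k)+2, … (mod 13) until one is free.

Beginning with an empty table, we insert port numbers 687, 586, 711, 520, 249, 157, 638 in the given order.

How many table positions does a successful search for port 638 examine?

3

Insert 687: h=12, slot 12 empty → index 12.
Insert 586: h=8, slot 8 empty → index 8.
Insert 711: h=6, slot 6 empty → index 6.
Insert 520: h=5, slot 5 empty → index 5.
Insert 249: h=11, slot 11 empty → index 11.
Insert 157: h=8, slot 8 occupied → index 9.
Insert 638: h=8, slots 8,9 occupied → index 10.
Table: [—, —, —, —, —, 520, 711, —, 586, 157, 638, 249, 687]
Lookup 638: h=8, probe 8,9,10 → found at 10.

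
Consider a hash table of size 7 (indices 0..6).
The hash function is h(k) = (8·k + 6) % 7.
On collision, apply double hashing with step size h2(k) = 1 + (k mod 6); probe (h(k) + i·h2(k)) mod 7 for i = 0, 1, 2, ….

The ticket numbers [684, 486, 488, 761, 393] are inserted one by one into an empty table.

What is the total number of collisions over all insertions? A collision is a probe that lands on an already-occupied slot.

4

Insert 684: h=4, slot 4 empty → index 4.
Insert 486: h=2, slot 2 empty → index 2.
Insert 488: h=4, h2=3, slot 4 occupied → index 0.
Insert 761: h=4, h2=6, slot 4 occupied → index 3.
Insert 393: h=0, h2=4, slots 0,4 occupied → index 1.
Table: [488, 393, 486, 761, 684, ∅, ∅]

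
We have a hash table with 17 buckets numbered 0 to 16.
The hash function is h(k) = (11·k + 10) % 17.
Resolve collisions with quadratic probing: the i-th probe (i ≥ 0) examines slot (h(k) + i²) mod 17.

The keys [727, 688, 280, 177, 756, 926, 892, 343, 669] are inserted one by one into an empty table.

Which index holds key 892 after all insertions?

4

727: h=0 => slot 0
688: h=13 => slot 13
280: h=13, probe 13,14 => slot 14
177: h=2 => slot 2
756: h=13, probe 13,14,0,5 => slot 5
926: h=13, probe 13,14,0,5,12 => slot 12
892: h=13, probe 13,14,0,5,12,4 => slot 4
343: h=9 => slot 9
669: h=8 => slot 8
Table: [727, -, 177, -, 892, 756, -, -, 669, 343, -, -, 926, 688, 280, -, -]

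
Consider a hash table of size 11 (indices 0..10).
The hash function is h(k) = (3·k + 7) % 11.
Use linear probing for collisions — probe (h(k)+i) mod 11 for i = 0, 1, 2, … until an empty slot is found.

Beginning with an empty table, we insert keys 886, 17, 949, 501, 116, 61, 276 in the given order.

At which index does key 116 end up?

7

Insert 886: h=3, slot 3 empty → index 3.
Insert 17: h=3, slot 3 occupied → index 4.
Insert 949: h=5, slot 5 empty → index 5.
Insert 501: h=3, slots 3,4,5 occupied → index 6.
Insert 116: h=3, slots 3,4,5,6 occupied → index 7.
Insert 61: h=3, slots 3,4,5,6,7 occupied → index 8.
Insert 276: h=10, slot 10 empty → index 10.
Table: [., ., ., 886, 17, 949, 501, 116, 61, ., 276]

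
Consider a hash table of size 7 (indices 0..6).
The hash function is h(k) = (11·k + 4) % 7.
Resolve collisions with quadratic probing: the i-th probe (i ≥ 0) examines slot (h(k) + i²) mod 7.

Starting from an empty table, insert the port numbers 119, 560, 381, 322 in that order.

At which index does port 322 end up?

119: h=4 → slot 4
560: h=4, probe 4,5 → slot 5
381: h=2 → slot 2
322: h=4, probe 4,5,1 → slot 1
Table: [-, 322, 381, -, 119, 560, -]

1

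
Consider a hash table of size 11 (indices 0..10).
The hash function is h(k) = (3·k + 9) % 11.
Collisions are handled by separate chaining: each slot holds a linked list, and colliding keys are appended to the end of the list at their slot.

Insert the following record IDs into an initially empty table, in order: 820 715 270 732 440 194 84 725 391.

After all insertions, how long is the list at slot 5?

4

820 -> bucket 5
715 -> bucket 9
270 -> bucket 5 (collision)
732 -> bucket 5 (collision)
440 -> bucket 9 (collision)
194 -> bucket 8
84 -> bucket 8 (collision)
725 -> bucket 6
391 -> bucket 5 (collision)
Final buckets:
0: .
1: .
2: .
3: .
4: .
5: 820 -> 270 -> 732 -> 391
6: 725
7: .
8: 194 -> 84
9: 715 -> 440
10: .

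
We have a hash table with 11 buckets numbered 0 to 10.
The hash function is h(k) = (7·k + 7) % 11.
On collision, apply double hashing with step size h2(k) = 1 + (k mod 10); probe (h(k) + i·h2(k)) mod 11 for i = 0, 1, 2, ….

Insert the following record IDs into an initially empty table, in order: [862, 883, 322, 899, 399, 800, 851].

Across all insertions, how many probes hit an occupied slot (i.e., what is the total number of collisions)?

5

862: h=2 → slot 2
883: h=6 → slot 6
322: h=6, h2=3, probe 6,9 → slot 9
899: h=8 → slot 8
399: h=6, h2=10, probe 6,5 → slot 5
800: h=8, h2=1, probe 8,9,10 → slot 10
851: h=2, h2=2, probe 2,4 → slot 4
Table: [—, —, 862, —, 851, 399, 883, —, 899, 322, 800]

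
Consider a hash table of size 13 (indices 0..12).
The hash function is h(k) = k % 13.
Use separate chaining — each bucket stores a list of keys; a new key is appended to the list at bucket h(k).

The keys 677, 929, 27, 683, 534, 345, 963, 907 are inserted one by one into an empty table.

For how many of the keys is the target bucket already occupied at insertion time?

4

677 -> bucket 1
929 -> bucket 6
27 -> bucket 1 (collision)
683 -> bucket 7
534 -> bucket 1 (collision)
345 -> bucket 7 (collision)
963 -> bucket 1 (collision)
907 -> bucket 10
Final buckets:
0: _
1: 677 -> 27 -> 534 -> 963
2: _
3: _
4: _
5: _
6: 929
7: 683 -> 345
8: _
9: _
10: 907
11: _
12: _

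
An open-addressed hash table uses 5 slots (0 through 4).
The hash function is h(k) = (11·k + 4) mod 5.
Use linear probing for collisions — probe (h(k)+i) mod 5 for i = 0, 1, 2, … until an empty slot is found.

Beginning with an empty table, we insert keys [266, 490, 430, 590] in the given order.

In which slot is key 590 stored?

266: h=0 -> slot 0
490: h=4 -> slot 4
430: h=4, probe 4,0,1 -> slot 1
590: h=4, probe 4,0,1,2 -> slot 2
Table: [266, 430, 590, —, 490]

2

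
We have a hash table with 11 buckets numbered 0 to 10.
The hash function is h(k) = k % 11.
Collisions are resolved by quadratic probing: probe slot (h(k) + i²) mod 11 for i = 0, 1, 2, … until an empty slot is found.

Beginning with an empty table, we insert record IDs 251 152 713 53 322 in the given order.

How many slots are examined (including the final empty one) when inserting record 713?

3

Insert 251: h=9, slot 9 empty → index 9.
Insert 152: h=9, slot 9 occupied → index 10.
Insert 713: h=9, slots 9,10 occupied → index 2.
Insert 53: h=9, slots 9,10,2 occupied → index 7.
Insert 322: h=3, slot 3 empty → index 3.
Table: [∅, ∅, 713, 322, ∅, ∅, ∅, 53, ∅, 251, 152]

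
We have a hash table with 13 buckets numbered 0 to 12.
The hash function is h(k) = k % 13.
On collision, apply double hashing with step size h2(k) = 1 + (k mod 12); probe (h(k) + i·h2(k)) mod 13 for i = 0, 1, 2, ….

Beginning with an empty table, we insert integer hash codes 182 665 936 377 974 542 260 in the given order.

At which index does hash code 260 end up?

5

Insert 182: h=0, slot 0 empty → index 0.
Insert 665: h=2, slot 2 empty → index 2.
Insert 936: h=0, h2=1, slot 0 occupied → index 1.
Insert 377: h=0, h2=6, slot 0 occupied → index 6.
Insert 974: h=12, slot 12 empty → index 12.
Insert 542: h=9, slot 9 empty → index 9.
Insert 260: h=0, h2=9, slots 0,9 occupied → index 5.
Table: [182, 936, 665, _, _, 260, 377, _, _, 542, _, _, 974]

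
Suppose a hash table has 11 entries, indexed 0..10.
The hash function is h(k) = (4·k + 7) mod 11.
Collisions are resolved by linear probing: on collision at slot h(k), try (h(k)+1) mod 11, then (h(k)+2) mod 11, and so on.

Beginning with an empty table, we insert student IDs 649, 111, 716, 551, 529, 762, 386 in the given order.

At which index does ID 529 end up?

3

Insert 649: h=7, slot 7 empty -> index 7.
Insert 111: h=0, slot 0 empty -> index 0.
Insert 716: h=0, slot 0 occupied -> index 1.
Insert 551: h=0, slots 0,1 occupied -> index 2.
Insert 529: h=0, slots 0,1,2 occupied -> index 3.
Insert 762: h=8, slot 8 empty -> index 8.
Insert 386: h=0, slots 0,1,2,3 occupied -> index 4.
Table: [111, 716, 551, 529, 386, -, -, 649, 762, -, -]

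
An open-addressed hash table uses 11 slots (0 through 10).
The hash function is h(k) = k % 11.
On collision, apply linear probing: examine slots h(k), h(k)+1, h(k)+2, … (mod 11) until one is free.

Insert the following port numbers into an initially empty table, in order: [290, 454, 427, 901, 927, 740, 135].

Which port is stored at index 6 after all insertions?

740

290 hashes to 4; slot 4 is free => place at 4.
454 hashes to 3; slot 3 is free => place at 3.
427 hashes to 9; slot 9 is free => place at 9.
901 hashes to 10; slot 10 is free => place at 10.
927 hashes to 3; 3,4 taken => place at 5.
740 hashes to 3; 3,4,5 taken => place at 6.
135 hashes to 3; 3,4,5,6 taken => place at 7.
Table: [-, -, -, 454, 290, 927, 740, 135, -, 427, 901]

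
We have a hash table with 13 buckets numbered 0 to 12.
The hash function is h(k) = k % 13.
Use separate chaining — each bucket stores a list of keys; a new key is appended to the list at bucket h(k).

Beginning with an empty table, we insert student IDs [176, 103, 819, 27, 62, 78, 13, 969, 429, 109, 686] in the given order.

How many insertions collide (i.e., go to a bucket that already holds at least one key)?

5

Insert 176: h=7, bucket 7 empty -> new chain.
Insert 103: h=12, bucket 12 empty -> new chain.
Insert 819: h=0, bucket 0 empty -> new chain.
Insert 27: h=1, bucket 1 empty -> new chain.
Insert 62: h=10, bucket 10 empty -> new chain.
Insert 78: h=0, bucket 0 nonempty -> append to chain.
Insert 13: h=0, bucket 0 nonempty -> append to chain.
Insert 969: h=7, bucket 7 nonempty -> append to chain.
Insert 429: h=0, bucket 0 nonempty -> append to chain.
Insert 109: h=5, bucket 5 empty -> new chain.
Insert 686: h=10, bucket 10 nonempty -> append to chain.
Final buckets:
0: 819 -> 78 -> 13 -> 429
1: 27
2: _
3: _
4: _
5: 109
6: _
7: 176 -> 969
8: _
9: _
10: 62 -> 686
11: _
12: 103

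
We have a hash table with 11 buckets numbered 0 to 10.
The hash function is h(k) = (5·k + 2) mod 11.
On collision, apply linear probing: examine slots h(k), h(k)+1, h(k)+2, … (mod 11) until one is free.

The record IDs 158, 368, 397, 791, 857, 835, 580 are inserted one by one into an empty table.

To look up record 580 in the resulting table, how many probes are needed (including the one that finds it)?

Insert 158: h=0, slot 0 empty => index 0.
Insert 368: h=5, slot 5 empty => index 5.
Insert 397: h=7, slot 7 empty => index 7.
Insert 791: h=8, slot 8 empty => index 8.
Insert 857: h=8, slot 8 occupied => index 9.
Insert 835: h=8, slots 8,9 occupied => index 10.
Insert 580: h=9, slots 9,10,0 occupied => index 1.
Table: [158, 580, ., ., ., 368, ., 397, 791, 857, 835]
Lookup 580: h=9, probe 9,10,0,1 → found at 1.

4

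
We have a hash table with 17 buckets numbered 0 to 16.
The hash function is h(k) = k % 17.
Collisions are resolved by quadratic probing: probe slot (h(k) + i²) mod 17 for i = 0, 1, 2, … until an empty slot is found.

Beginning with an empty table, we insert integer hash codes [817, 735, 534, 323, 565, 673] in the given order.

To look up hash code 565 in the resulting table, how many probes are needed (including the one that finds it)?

Insert 817: h=1, slot 1 empty → index 1.
Insert 735: h=4, slot 4 empty → index 4.
Insert 534: h=7, slot 7 empty → index 7.
Insert 323: h=0, slot 0 empty → index 0.
Insert 565: h=4, slot 4 occupied → index 5.
Insert 673: h=10, slot 10 empty → index 10.
Table: [323, 817, ∅, ∅, 735, 565, ∅, 534, ∅, ∅, 673, ∅, ∅, ∅, ∅, ∅, ∅]
Lookup 565: h=4, probe 4,5 → found at 5.

2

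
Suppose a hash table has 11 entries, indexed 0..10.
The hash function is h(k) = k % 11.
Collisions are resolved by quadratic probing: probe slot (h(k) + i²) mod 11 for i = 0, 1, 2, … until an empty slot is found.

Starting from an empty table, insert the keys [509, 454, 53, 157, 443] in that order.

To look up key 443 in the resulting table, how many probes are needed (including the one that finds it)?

4

Insert 509: h=3, slot 3 empty => index 3.
Insert 454: h=3, slot 3 occupied => index 4.
Insert 53: h=9, slot 9 empty => index 9.
Insert 157: h=3, slots 3,4 occupied => index 7.
Insert 443: h=3, slots 3,4,7 occupied => index 1.
Table: [_, 443, _, 509, 454, _, _, 157, _, 53, _]
Lookup 443: h=3, probe 3,4,7,1 → found at 1.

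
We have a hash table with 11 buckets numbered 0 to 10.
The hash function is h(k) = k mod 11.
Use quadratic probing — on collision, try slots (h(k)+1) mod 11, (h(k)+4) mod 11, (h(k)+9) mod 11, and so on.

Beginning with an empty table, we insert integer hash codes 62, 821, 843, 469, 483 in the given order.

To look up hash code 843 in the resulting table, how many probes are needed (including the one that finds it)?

3

62 hashes to 7; slot 7 is free → place at 7.
821 hashes to 7; 7 taken → place at 8.
843 hashes to 7; 7,8 taken → place at 0.
469 hashes to 7; 7,8,0 taken → place at 5.
483 hashes to 10; slot 10 is free → place at 10.
Table: [843, ∅, ∅, ∅, ∅, 469, ∅, 62, 821, ∅, 483]
Lookup 843: h=7, probe 7,8,0 → found at 0.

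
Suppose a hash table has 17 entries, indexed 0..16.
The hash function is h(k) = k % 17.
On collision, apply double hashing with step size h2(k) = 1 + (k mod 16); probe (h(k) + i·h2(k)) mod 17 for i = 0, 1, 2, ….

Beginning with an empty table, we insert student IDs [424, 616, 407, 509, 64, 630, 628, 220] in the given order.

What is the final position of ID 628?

9

424: h=16 => slot 16
616: h=4 => slot 4
407: h=16, h2=8, probe 16,7 => slot 7
509: h=16, h2=14, probe 16,13 => slot 13
64: h=13, h2=1, probe 13,14 => slot 14
630: h=1 => slot 1
628: h=16, h2=5, probe 16,4,9 => slot 9
220: h=16, h2=13, probe 16,12 => slot 12
Table: [-, 630, -, -, 616, -, -, 407, -, 628, -, -, 220, 509, 64, -, 424]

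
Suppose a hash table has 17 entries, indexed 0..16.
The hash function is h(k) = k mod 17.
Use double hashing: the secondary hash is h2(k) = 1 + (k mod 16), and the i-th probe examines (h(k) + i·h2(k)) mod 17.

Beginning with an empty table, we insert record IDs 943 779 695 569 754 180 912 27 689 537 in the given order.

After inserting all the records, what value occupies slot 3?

Insert 943: h=8, slot 8 empty -> index 8.
Insert 779: h=14, slot 14 empty -> index 14.
Insert 695: h=15, slot 15 empty -> index 15.
Insert 569: h=8, h2=10, slot 8 occupied -> index 1.
Insert 754: h=6, slot 6 empty -> index 6.
Insert 180: h=10, slot 10 empty -> index 10.
Insert 912: h=11, slot 11 empty -> index 11.
Insert 27: h=10, h2=12, slot 10 occupied -> index 5.
Insert 689: h=9, slot 9 empty -> index 9.
Insert 537: h=10, h2=10, slot 10 occupied -> index 3.
Table: [-, 569, -, 537, -, 27, 754, -, 943, 689, 180, 912, -, -, 779, 695, -]

537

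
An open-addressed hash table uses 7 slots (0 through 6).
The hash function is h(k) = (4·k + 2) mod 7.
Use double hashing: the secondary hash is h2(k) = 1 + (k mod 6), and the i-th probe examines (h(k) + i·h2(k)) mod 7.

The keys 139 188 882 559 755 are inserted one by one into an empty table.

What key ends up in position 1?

188

Insert 139: h=5, slot 5 empty -> index 5.
Insert 188: h=5, h2=3, slot 5 occupied -> index 1.
Insert 882: h=2, slot 2 empty -> index 2.
Insert 559: h=5, h2=2, slot 5 occupied -> index 0.
Insert 755: h=5, h2=6, slot 5 occupied -> index 4.
Table: [559, 188, 882, ∅, 755, 139, ∅]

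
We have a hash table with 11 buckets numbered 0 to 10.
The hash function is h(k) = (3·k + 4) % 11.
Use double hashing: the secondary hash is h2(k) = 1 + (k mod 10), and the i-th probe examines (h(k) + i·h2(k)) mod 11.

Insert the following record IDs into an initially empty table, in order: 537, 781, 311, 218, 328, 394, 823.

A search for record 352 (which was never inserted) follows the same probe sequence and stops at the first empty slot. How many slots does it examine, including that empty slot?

Insert 537: h=9, slot 9 empty => index 9.
Insert 781: h=4, slot 4 empty => index 4.
Insert 311: h=2, slot 2 empty => index 2.
Insert 218: h=9, h2=9, slot 9 occupied => index 7.
Insert 328: h=9, h2=9, slots 9,7 occupied => index 5.
Insert 394: h=9, h2=5, slot 9 occupied => index 3.
Insert 823: h=9, h2=4, slots 9,2 occupied => index 6.
Table: [-, -, 311, 394, 781, 328, 823, 218, -, 537, -]
Lookup 352: h=4, h2=3, probe 4,7,10 → slot 10 empty, not found.

3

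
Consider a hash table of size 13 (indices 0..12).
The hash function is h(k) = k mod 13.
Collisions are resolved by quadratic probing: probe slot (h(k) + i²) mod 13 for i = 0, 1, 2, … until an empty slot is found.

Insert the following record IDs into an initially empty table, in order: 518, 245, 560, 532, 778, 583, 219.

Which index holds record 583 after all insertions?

7

518: h=11 → slot 11
245: h=11, probe 11,12 → slot 12
560: h=1 → slot 1
532: h=12, probe 12,0 → slot 0
778: h=11, probe 11,12,2 → slot 2
583: h=11, probe 11,12,2,7 → slot 7
219: h=11, probe 11,12,2,7,1,10 → slot 10
Table: [532, 560, 778, -, -, -, -, 583, -, -, 219, 518, 245]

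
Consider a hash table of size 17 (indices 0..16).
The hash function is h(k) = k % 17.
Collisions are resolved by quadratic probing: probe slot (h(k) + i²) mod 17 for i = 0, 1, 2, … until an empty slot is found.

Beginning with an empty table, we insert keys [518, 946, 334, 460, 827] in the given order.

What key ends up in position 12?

518 hashes to 8; slot 8 is free → place at 8.
946 hashes to 11; slot 11 is free → place at 11.
334 hashes to 11; 11 taken → place at 12.
460 hashes to 1; slot 1 is free → place at 1.
827 hashes to 11; 11,12 taken → place at 15.
Table: [_, 460, _, _, _, _, _, _, 518, _, _, 946, 334, _, _, 827, _]

334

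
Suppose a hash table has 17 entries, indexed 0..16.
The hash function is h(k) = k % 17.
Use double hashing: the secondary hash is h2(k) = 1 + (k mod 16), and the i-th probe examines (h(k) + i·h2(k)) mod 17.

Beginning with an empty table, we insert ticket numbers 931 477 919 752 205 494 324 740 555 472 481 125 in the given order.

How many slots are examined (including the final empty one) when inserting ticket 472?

Insert 931: h=13, slot 13 empty -> index 13.
Insert 477: h=1, slot 1 empty -> index 1.
Insert 919: h=1, h2=8, slot 1 occupied -> index 9.
Insert 752: h=4, slot 4 empty -> index 4.
Insert 205: h=1, h2=14, slot 1 occupied -> index 15.
Insert 494: h=1, h2=15, slot 1 occupied -> index 16.
Insert 324: h=1, h2=5, slot 1 occupied -> index 6.
Insert 740: h=9, h2=5, slot 9 occupied -> index 14.
Insert 555: h=11, slot 11 empty -> index 11.
Insert 472: h=13, h2=9, slot 13 occupied -> index 5.
Insert 481: h=5, h2=2, slot 5 occupied -> index 7.
Insert 125: h=6, h2=14, slot 6 occupied -> index 3.
Table: [-, 477, -, 125, 752, 472, 324, 481, -, 919, -, 555, -, 931, 740, 205, 494]

2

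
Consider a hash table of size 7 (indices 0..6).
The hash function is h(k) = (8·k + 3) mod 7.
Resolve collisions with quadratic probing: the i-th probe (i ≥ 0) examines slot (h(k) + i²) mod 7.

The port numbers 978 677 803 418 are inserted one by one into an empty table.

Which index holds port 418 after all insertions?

Insert 978: h=1, slot 1 empty → index 1.
Insert 677: h=1, slot 1 occupied → index 2.
Insert 803: h=1, slots 1,2 occupied → index 5.
Insert 418: h=1, slots 1,2,5 occupied → index 3.
Table: [—, 978, 677, 418, —, 803, —]

3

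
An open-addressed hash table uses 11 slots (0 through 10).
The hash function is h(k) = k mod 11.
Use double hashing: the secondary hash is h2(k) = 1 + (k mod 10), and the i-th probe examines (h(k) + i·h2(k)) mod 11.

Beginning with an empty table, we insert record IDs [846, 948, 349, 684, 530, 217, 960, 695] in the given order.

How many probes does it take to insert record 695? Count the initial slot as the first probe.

846: h=10 -> slot 10
948: h=2 -> slot 2
349: h=8 -> slot 8
684: h=2, h2=5, probe 2,7 -> slot 7
530: h=2, h2=1, probe 2,3 -> slot 3
217: h=8, h2=8, probe 8,5 -> slot 5
960: h=3, h2=1, probe 3,4 -> slot 4
695: h=2, h2=6, probe 2,8,3,9 -> slot 9
Table: [_, _, 948, 530, 960, 217, _, 684, 349, 695, 846]

4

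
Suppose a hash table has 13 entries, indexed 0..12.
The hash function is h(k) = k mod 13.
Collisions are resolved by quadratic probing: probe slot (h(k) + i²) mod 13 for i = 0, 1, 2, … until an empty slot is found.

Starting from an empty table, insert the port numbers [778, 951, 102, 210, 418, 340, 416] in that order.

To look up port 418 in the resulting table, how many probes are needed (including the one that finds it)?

778: h=11 -> slot 11
951: h=2 -> slot 2
102: h=11, probe 11,12 -> slot 12
210: h=2, probe 2,3 -> slot 3
418: h=2, probe 2,3,6 -> slot 6
340: h=2, probe 2,3,6,11,5 -> slot 5
416: h=0 -> slot 0
Table: [416, _, 951, 210, _, 340, 418, _, _, _, _, 778, 102]
Lookup 418: h=2, probe 2,3,6 → found at 6.

3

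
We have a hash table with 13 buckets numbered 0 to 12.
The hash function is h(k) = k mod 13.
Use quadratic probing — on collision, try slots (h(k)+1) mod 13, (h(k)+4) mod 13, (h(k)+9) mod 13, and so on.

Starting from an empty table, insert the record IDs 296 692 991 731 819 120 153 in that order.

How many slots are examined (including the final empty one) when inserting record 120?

296 hashes to 10; slot 10 is free => place at 10.
692 hashes to 3; slot 3 is free => place at 3.
991 hashes to 3; 3 taken => place at 4.
731 hashes to 3; 3,4 taken => place at 7.
819 hashes to 0; slot 0 is free => place at 0.
120 hashes to 3; 3,4,7 taken => place at 12.
153 hashes to 10; 10 taken => place at 11.
Table: [819, ∅, ∅, 692, 991, ∅, ∅, 731, ∅, ∅, 296, 153, 120]

4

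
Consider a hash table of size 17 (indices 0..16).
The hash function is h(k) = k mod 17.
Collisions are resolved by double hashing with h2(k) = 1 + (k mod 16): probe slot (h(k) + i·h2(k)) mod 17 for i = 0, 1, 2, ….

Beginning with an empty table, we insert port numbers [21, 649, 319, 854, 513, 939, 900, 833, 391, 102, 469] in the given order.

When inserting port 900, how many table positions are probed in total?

3

21 hashes to 4; slot 4 is free → place at 4.
649 hashes to 3; slot 3 is free → place at 3.
319 hashes to 13; slot 13 is free → place at 13.
854 hashes to 4, h2=7; 4 taken → place at 11.
513 hashes to 3, h2=2; 3 taken → place at 5.
939 hashes to 4, h2=12; 4 taken → place at 16.
900 hashes to 16, h2=5; 16,4 taken → place at 9.
833 hashes to 0; slot 0 is free → place at 0.
391 hashes to 0, h2=8; 0 taken → place at 8.
102 hashes to 0, h2=7; 0 taken → place at 7.
469 hashes to 10; slot 10 is free → place at 10.
Table: [833, _, _, 649, 21, 513, _, 102, 391, 900, 469, 854, _, 319, _, _, 939]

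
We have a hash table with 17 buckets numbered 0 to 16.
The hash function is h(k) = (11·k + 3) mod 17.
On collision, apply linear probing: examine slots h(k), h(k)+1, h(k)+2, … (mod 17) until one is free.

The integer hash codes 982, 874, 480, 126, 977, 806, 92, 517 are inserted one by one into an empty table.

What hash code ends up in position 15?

806

982 hashes to 10; slot 10 is free -> place at 10.
874 hashes to 12; slot 12 is free -> place at 12.
480 hashes to 13; slot 13 is free -> place at 13.
126 hashes to 12; 12,13 taken -> place at 14.
977 hashes to 6; slot 6 is free -> place at 6.
806 hashes to 12; 12,13,14 taken -> place at 15.
92 hashes to 12; 12,13,14,15 taken -> place at 16.
517 hashes to 12; 12,13,14,15,16 taken -> place at 0.
Table: [517, ∅, ∅, ∅, ∅, ∅, 977, ∅, ∅, ∅, 982, ∅, 874, 480, 126, 806, 92]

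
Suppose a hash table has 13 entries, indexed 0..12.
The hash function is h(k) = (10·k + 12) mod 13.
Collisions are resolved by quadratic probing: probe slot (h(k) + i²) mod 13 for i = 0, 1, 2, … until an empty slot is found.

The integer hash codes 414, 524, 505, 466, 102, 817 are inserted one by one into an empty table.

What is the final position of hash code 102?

1

414: h=5 → slot 5
524: h=0 → slot 0
505: h=5, probe 5,6 → slot 6
466: h=5, probe 5,6,9 → slot 9
102: h=5, probe 5,6,9,1 → slot 1
817: h=5, probe 5,6,9,1,8 → slot 8
Table: [524, 102, ∅, ∅, ∅, 414, 505, ∅, 817, 466, ∅, ∅, ∅]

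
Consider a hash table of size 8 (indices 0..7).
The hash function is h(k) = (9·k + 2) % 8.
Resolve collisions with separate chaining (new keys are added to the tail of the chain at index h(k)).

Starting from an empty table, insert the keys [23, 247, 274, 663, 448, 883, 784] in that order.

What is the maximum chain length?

23 -> bucket 1
247 -> bucket 1 (collision)
274 -> bucket 4
663 -> bucket 1 (collision)
448 -> bucket 2
883 -> bucket 5
784 -> bucket 2 (collision)
Final buckets:
0: -
1: 23 -> 247 -> 663
2: 448 -> 784
3: -
4: 274
5: 883
6: -
7: -

3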